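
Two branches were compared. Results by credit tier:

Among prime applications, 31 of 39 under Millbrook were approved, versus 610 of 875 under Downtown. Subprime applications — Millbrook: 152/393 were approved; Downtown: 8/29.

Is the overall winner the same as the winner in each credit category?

No

Prime: Millbrook 31/39 = 79.5%, Downtown 610/875 = 69.7% → Millbrook
Subprime: Millbrook 152/393 = 38.7%, Downtown 8/29 = 27.6% → Millbrook
Overall: Millbrook 183/432 = 42.4%, Downtown 618/904 = 68.4% → Downtown
Millbrook wins each credit group but Downtown wins overall — the comparison reverses. Millbrook's applications skew toward subprime, which has a lower base rate.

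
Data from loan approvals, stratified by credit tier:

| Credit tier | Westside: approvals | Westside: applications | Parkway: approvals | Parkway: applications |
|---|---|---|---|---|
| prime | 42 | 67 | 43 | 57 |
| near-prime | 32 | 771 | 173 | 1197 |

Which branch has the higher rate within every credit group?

Parkway

Prime: Westside 42/67 = 62.7%, Parkway 43/57 = 75.4% → Parkway
Near-prime: Westside 32/771 = 4.2%, Parkway 173/1197 = 14.5% → Parkway
Parkway has the higher rate in both groups.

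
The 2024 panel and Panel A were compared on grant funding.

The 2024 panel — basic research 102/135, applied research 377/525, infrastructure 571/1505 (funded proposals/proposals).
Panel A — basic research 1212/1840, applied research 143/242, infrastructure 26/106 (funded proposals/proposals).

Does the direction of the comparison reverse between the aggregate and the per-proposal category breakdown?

Yes

Basic research: the 2024 panel 102/135 = 75.6%, Panel A 1212/1840 = 65.9% → the 2024 panel
Applied research: the 2024 panel 377/525 = 71.8%, Panel A 143/242 = 59.1% → the 2024 panel
Infrastructure: the 2024 panel 571/1505 = 37.9%, Panel A 26/106 = 24.5% → the 2024 panel
Overall: the 2024 panel 1050/2165 = 48.5%, Panel A 1381/2188 = 63.1% → Panel A
The 2024 panel wins each proposal group but Panel A wins overall — the comparison reverses. The 2024 panel's proposals skew toward infrastructure, which has a lower base rate.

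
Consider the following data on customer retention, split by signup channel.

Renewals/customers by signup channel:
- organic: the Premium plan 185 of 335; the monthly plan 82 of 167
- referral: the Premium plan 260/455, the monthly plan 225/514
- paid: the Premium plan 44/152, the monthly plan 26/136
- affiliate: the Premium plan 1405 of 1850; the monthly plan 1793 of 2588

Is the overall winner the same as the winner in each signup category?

Yes

Organic: the Premium plan 185/335 = 55.2%, the monthly plan 82/167 = 49.1% → the Premium plan
Referral: the Premium plan 260/455 = 57.1%, the monthly plan 225/514 = 43.8% → the Premium plan
Paid: the Premium plan 44/152 = 28.9%, the monthly plan 26/136 = 19.1% → the Premium plan
Affiliate: the Premium plan 1405/1850 = 75.9%, the monthly plan 1793/2588 = 69.3% → the Premium plan
Overall: the Premium plan 1894/2792 = 67.8%, the monthly plan 2126/3405 = 62.4% → the Premium plan
The Premium plan wins overall and in every signup group — no reversal.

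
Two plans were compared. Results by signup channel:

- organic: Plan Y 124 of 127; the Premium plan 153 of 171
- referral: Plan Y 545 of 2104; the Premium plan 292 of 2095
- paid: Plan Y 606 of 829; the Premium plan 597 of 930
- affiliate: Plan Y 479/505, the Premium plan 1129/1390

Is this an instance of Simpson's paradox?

No

Organic: Plan Y 124/127 = 97.6%, the Premium plan 153/171 = 89.5% → Plan Y
Referral: Plan Y 545/2104 = 25.9%, the Premium plan 292/2095 = 13.9% → Plan Y
Paid: Plan Y 606/829 = 73.1%, the Premium plan 597/930 = 64.2% → Plan Y
Affiliate: Plan Y 479/505 = 94.9%, the Premium plan 1129/1390 = 81.2% → Plan Y
Overall: Plan Y 1754/3565 = 49.2%, the Premium plan 2171/4586 = 47.3% → Plan Y
Plan Y wins overall and in every signup group — no reversal.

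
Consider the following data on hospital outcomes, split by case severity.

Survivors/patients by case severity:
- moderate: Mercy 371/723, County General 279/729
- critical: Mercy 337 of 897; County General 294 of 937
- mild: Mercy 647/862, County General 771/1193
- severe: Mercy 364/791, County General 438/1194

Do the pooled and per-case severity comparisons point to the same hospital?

Moderate: Mercy 371/723 = 51.3%, County General 279/729 = 38.3% → Mercy
Critical: Mercy 337/897 = 37.6%, County General 294/937 = 31.4% → Mercy
Mild: Mercy 647/862 = 75.1%, County General 771/1193 = 64.6% → Mercy
Severe: Mercy 364/791 = 46.0%, County General 438/1194 = 36.7% → Mercy
Overall: Mercy 1719/3273 = 52.5%, County General 1782/4053 = 44.0% → Mercy
Mercy wins overall and in every case group — no reversal.

Yes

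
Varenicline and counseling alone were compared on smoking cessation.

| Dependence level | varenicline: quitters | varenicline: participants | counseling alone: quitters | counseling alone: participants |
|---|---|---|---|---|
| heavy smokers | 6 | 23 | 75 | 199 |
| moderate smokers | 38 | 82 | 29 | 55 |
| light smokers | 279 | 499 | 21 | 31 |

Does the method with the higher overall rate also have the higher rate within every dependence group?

Heavy smokers: varenicline 6/23 = 26.1%, counseling alone 75/199 = 37.7% → counseling alone
Moderate smokers: varenicline 38/82 = 46.3%, counseling alone 29/55 = 52.7% → counseling alone
Light smokers: varenicline 279/499 = 55.9%, counseling alone 21/31 = 67.7% → counseling alone
Overall: varenicline 323/604 = 53.5%, counseling alone 125/285 = 43.9% → varenicline
Counseling alone wins each dependence group but varenicline wins overall — the comparison reverses. Counseling alone's participants skew toward heavy smokers, which has a lower base rate.

No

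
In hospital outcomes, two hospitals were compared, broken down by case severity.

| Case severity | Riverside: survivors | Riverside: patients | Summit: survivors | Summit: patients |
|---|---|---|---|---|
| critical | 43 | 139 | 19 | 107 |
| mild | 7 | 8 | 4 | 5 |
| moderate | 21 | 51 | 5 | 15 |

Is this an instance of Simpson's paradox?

No

Critical: Riverside 43/139 = 30.9%, Summit 19/107 = 17.8% → Riverside
Mild: Riverside 7/8 = 87.5%, Summit 4/5 = 80.0% → Riverside
Moderate: Riverside 21/51 = 41.2%, Summit 5/15 = 33.3% → Riverside
Overall: Riverside 71/198 = 35.9%, Summit 28/127 = 22.0% → Riverside
Riverside wins overall and in every case group — no reversal.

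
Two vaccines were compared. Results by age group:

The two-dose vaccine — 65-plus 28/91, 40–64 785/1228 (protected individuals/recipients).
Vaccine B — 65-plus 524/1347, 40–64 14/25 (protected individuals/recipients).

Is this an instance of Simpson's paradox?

65-plus: the two-dose vaccine 28/91 = 30.8%, Vaccine B 524/1347 = 38.9% → Vaccine B
40–64: the two-dose vaccine 785/1228 = 63.9%, Vaccine B 14/25 = 56.0% → the two-dose vaccine
Overall: the two-dose vaccine 813/1319 = 61.6%, Vaccine B 538/1372 = 39.2% → the two-dose vaccine
Neither sweeps: the two-dose vaccine wins 1 of 2 groups, Vaccine B wins 1. The two-dose vaccine wins overall but not every group — no Simpson reversal.

No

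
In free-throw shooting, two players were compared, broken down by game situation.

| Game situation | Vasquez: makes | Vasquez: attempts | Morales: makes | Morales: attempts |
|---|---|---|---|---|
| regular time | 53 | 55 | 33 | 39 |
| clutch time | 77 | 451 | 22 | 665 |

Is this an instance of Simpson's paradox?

Regular time: Vasquez 53/55 = 96.4%, Morales 33/39 = 84.6% → Vasquez
Clutch time: Vasquez 77/451 = 17.1%, Morales 22/665 = 3.3% → Vasquez
Overall: Vasquez 130/506 = 25.7%, Morales 55/704 = 7.8% → Vasquez
Vasquez wins overall and in every game group — no reversal.

No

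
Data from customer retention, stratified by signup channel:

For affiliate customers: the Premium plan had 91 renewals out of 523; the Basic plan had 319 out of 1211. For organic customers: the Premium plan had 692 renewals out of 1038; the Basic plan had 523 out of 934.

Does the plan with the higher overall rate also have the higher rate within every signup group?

No

Affiliate: the Premium plan 91/523 = 17.4%, the Basic plan 319/1211 = 26.3% → the Basic plan
Organic: the Premium plan 692/1038 = 66.7%, the Basic plan 523/934 = 56.0% → the Premium plan
Overall: the Premium plan 783/1561 = 50.2%, the Basic plan 842/2145 = 39.3% → the Premium plan
Neither sweeps: the Premium plan wins 1 of 2 groups, the Basic plan wins 1. The Premium plan wins overall but not every group — no Simpson reversal.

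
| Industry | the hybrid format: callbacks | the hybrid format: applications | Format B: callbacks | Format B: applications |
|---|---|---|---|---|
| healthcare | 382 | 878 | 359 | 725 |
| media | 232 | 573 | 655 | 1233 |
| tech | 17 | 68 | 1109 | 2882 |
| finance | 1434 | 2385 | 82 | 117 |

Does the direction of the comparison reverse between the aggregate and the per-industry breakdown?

Yes

Healthcare: the hybrid format 382/878 = 43.5%, Format B 359/725 = 49.5% → Format B
Media: the hybrid format 232/573 = 40.5%, Format B 655/1233 = 53.1% → Format B
Tech: the hybrid format 17/68 = 25.0%, Format B 1109/2882 = 38.5% → Format B
Finance: the hybrid format 1434/2385 = 60.1%, Format B 82/117 = 70.1% → Format B
Overall: the hybrid format 2065/3904 = 52.9%, Format B 2205/4957 = 44.5% → the hybrid format
Format B wins each industry group but the hybrid format wins overall — the comparison reverses. Format B's applications skew toward tech, which has a lower base rate.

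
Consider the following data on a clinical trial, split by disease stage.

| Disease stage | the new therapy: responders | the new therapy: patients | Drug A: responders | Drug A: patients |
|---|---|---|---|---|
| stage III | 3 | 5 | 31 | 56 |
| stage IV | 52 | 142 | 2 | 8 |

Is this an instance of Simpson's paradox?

Yes

Stage III: the new therapy 3/5 = 60.0%, Drug A 31/56 = 55.4% → the new therapy
Stage IV: the new therapy 52/142 = 36.6%, Drug A 2/8 = 25.0% → the new therapy
Overall: the new therapy 55/147 = 37.4%, Drug A 33/64 = 51.6% → Drug A
The new therapy wins each disease group but Drug A wins overall — the comparison reverses. The new therapy's patients skew toward stage IV, which has a lower base rate.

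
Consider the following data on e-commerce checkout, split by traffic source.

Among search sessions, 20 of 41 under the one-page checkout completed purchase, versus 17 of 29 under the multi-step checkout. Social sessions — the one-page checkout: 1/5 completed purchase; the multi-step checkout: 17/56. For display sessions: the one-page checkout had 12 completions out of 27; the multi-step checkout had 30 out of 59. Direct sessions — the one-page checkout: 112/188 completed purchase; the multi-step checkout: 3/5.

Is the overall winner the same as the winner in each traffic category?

No

Search: the one-page checkout 20/41 = 48.8%, the multi-step checkout 17/29 = 58.6% → the multi-step checkout
Social: the one-page checkout 1/5 = 20.0%, the multi-step checkout 17/56 = 30.4% → the multi-step checkout
Display: the one-page checkout 12/27 = 44.4%, the multi-step checkout 30/59 = 50.8% → the multi-step checkout
Direct: the one-page checkout 112/188 = 59.6%, the multi-step checkout 3/5 = 60.0% → the multi-step checkout
Overall: the one-page checkout 145/261 = 55.6%, the multi-step checkout 67/149 = 45.0% → the one-page checkout
The multi-step checkout wins each traffic group but the one-page checkout wins overall — the comparison reverses. The multi-step checkout's sessions skew toward social, which has a lower base rate.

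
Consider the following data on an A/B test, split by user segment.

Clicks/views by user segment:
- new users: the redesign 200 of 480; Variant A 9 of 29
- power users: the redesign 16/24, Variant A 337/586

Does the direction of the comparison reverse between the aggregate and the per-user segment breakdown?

New users: the redesign 200/480 = 41.7%, Variant A 9/29 = 31.0% → the redesign
Power users: the redesign 16/24 = 66.7%, Variant A 337/586 = 57.5% → the redesign
Overall: the redesign 216/504 = 42.9%, Variant A 346/615 = 56.3% → Variant A
The redesign wins each user group but Variant A wins overall — the comparison reverses. The redesign's views skew toward new users, which has a lower base rate.

Yes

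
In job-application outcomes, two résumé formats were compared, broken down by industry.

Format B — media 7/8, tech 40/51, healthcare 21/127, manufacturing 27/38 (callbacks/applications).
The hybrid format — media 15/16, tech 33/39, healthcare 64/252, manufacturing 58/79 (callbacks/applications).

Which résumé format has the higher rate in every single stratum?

the hybrid format

Media: Format B 7/8 = 87.5%, the hybrid format 15/16 = 93.8% → the hybrid format
Tech: Format B 40/51 = 78.4%, the hybrid format 33/39 = 84.6% → the hybrid format
Healthcare: Format B 21/127 = 16.5%, the hybrid format 64/252 = 25.4% → the hybrid format
Manufacturing: Format B 27/38 = 71.1%, the hybrid format 58/79 = 73.4% → the hybrid format
The hybrid format has the higher rate in all 4 groups.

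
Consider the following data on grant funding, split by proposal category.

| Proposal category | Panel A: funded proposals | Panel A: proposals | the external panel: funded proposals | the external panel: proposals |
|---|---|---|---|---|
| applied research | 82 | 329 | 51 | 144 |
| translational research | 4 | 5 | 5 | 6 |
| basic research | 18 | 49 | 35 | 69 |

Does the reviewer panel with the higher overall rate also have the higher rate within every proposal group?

Applied research: Panel A 82/329 = 24.9%, the external panel 51/144 = 35.4% → the external panel
Translational research: Panel A 4/5 = 80.0%, the external panel 5/6 = 83.3% → the external panel
Basic research: Panel A 18/49 = 36.7%, the external panel 35/69 = 50.7% → the external panel
Overall: Panel A 104/383 = 27.2%, the external panel 91/219 = 41.6% → the external panel
The external panel wins overall and in every proposal group — no reversal.

Yes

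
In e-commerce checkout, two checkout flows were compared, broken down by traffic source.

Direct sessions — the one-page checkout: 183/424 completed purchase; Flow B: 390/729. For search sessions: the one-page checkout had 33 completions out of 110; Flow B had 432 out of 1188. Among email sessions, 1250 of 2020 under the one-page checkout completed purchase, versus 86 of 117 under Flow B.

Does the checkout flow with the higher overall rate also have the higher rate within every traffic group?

Direct: the one-page checkout 183/424 = 43.2%, Flow B 390/729 = 53.5% → Flow B
Search: the one-page checkout 33/110 = 30.0%, Flow B 432/1188 = 36.4% → Flow B
Email: the one-page checkout 1250/2020 = 61.9%, Flow B 86/117 = 73.5% → Flow B
Overall: the one-page checkout 1466/2554 = 57.4%, Flow B 908/2034 = 44.6% → the one-page checkout
Flow B wins each traffic group but the one-page checkout wins overall — the comparison reverses. Flow B's sessions skew toward search, which has a lower base rate.

No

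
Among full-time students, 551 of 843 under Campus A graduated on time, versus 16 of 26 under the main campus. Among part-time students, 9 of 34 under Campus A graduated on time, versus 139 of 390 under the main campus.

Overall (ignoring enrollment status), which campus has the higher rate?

Full-time: Campus A 551/843 = 65.4%, the main campus 16/26 = 61.5% → Campus A
Part-time: Campus A 9/34 = 26.5%, the main campus 139/390 = 35.6% → the main campus
Overall: Campus A 560/877 = 63.9%, the main campus 155/416 = 37.3% → Campus A
(Neither sweeps every enrollment group, but Campus A has the higher pooled rate.)

Campus A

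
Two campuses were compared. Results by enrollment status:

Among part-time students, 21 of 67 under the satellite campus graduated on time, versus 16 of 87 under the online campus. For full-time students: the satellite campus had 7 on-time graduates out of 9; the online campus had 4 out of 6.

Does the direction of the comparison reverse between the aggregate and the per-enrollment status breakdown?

No

Part-time: the satellite campus 21/67 = 31.3%, the online campus 16/87 = 18.4% → the satellite campus
Full-time: the satellite campus 7/9 = 77.8%, the online campus 4/6 = 66.7% → the satellite campus
Overall: the satellite campus 28/76 = 36.8%, the online campus 20/93 = 21.5% → the satellite campus
The satellite campus wins overall and in every enrollment group — no reversal.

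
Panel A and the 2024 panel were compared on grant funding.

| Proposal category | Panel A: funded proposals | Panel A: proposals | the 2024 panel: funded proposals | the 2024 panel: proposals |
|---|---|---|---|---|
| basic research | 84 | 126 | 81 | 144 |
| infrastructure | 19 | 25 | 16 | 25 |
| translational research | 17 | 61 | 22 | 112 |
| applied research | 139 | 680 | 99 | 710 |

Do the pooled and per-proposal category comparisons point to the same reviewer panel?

Yes

Basic research: Panel A 84/126 = 66.7%, the 2024 panel 81/144 = 56.2% → Panel A
Infrastructure: Panel A 19/25 = 76.0%, the 2024 panel 16/25 = 64.0% → Panel A
Translational research: Panel A 17/61 = 27.9%, the 2024 panel 22/112 = 19.6% → Panel A
Applied research: Panel A 139/680 = 20.4%, the 2024 panel 99/710 = 13.9% → Panel A
Overall: Panel A 259/892 = 29.0%, the 2024 panel 218/991 = 22.0% → Panel A
Panel A wins overall and in every proposal group — no reversal.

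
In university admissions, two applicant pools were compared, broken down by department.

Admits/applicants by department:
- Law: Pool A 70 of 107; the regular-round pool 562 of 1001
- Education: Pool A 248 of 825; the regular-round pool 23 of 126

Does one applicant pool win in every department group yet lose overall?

Yes

Law: Pool A 70/107 = 65.4%, the regular-round pool 562/1001 = 56.1% → Pool A
Education: Pool A 248/825 = 30.1%, the regular-round pool 23/126 = 18.3% → Pool A
Overall: Pool A 318/932 = 34.1%, the regular-round pool 585/1127 = 51.9% → the regular-round pool
Pool A wins each department group but the regular-round pool wins overall — the comparison reverses. Pool A's applicants skew toward Education, which has a lower base rate.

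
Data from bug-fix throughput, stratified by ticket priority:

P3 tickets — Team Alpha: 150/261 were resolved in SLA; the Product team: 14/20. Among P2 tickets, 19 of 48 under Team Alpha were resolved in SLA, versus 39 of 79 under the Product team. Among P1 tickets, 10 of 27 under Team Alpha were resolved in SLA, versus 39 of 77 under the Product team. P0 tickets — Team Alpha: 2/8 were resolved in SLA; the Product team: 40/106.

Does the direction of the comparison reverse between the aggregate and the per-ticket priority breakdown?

Yes

P3: Team Alpha 150/261 = 57.5%, the Product team 14/20 = 70.0% → the Product team
P2: Team Alpha 19/48 = 39.6%, the Product team 39/79 = 49.4% → the Product team
P1: Team Alpha 10/27 = 37.0%, the Product team 39/77 = 50.6% → the Product team
P0: Team Alpha 2/8 = 25.0%, the Product team 40/106 = 37.7% → the Product team
Overall: Team Alpha 181/344 = 52.6%, the Product team 132/282 = 46.8% → Team Alpha
The Product team wins each ticket group but Team Alpha wins overall — the comparison reverses. The Product team's tickets skew toward P0, which has a lower base rate.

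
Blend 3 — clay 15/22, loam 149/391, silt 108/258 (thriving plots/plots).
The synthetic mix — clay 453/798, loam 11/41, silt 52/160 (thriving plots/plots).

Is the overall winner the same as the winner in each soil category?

No

Clay: Blend 3 15/22 = 68.2%, the synthetic mix 453/798 = 56.8% → Blend 3
Loam: Blend 3 149/391 = 38.1%, the synthetic mix 11/41 = 26.8% → Blend 3
Silt: Blend 3 108/258 = 41.9%, the synthetic mix 52/160 = 32.5% → Blend 3
Overall: Blend 3 272/671 = 40.5%, the synthetic mix 516/999 = 51.7% → the synthetic mix
Blend 3 wins each soil group but the synthetic mix wins overall — the comparison reverses. Blend 3's plots skew toward loam, which has a lower base rate.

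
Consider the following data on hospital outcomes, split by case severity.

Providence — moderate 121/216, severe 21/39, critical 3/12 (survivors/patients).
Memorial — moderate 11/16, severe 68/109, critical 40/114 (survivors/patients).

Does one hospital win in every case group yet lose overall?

Moderate: Providence 121/216 = 56.0%, Memorial 11/16 = 68.8% → Memorial
Severe: Providence 21/39 = 53.8%, Memorial 68/109 = 62.4% → Memorial
Critical: Providence 3/12 = 25.0%, Memorial 40/114 = 35.1% → Memorial
Overall: Providence 145/267 = 54.3%, Memorial 119/239 = 49.8% → Providence
Memorial wins each case group but Providence wins overall — the comparison reverses. Memorial's patients skew toward critical, which has a lower base rate.

Yes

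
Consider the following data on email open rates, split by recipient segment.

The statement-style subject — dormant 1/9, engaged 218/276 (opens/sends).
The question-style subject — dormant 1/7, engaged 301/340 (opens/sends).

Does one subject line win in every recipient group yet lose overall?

Dormant: the statement-style subject 1/9 = 11.1%, the question-style subject 1/7 = 14.3% → the question-style subject
Engaged: the statement-style subject 218/276 = 79.0%, the question-style subject 301/340 = 88.5% → the question-style subject
Overall: the statement-style subject 219/285 = 76.8%, the question-style subject 302/347 = 87.0% → the question-style subject
The question-style subject wins overall and in every recipient group — no reversal.

No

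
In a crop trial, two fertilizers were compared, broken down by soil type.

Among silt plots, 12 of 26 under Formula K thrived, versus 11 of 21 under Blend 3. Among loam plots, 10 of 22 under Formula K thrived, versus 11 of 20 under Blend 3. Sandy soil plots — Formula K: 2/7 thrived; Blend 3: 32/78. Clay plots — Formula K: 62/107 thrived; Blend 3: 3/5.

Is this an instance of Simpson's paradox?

Silt: Formula K 12/26 = 46.2%, Blend 3 11/21 = 52.4% → Blend 3
Loam: Formula K 10/22 = 45.5%, Blend 3 11/20 = 55.0% → Blend 3
Sandy soil: Formula K 2/7 = 28.6%, Blend 3 32/78 = 41.0% → Blend 3
Clay: Formula K 62/107 = 57.9%, Blend 3 3/5 = 60.0% → Blend 3
Overall: Formula K 86/162 = 53.1%, Blend 3 57/124 = 46.0% → Formula K
Blend 3 wins each soil group but Formula K wins overall — the comparison reverses. Blend 3's plots skew toward sandy soil, which has a lower base rate.

Yes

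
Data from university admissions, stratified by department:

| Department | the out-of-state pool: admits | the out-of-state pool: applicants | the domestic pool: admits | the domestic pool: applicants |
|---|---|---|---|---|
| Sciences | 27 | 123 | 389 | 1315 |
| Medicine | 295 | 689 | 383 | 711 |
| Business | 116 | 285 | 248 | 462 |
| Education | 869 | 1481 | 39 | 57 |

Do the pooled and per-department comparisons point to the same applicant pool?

Sciences: the out-of-state pool 27/123 = 22.0%, the domestic pool 389/1315 = 29.6% → the domestic pool
Medicine: the out-of-state pool 295/689 = 42.8%, the domestic pool 383/711 = 53.9% → the domestic pool
Business: the out-of-state pool 116/285 = 40.7%, the domestic pool 248/462 = 53.7% → the domestic pool
Education: the out-of-state pool 869/1481 = 58.7%, the domestic pool 39/57 = 68.4% → the domestic pool
Overall: the out-of-state pool 1307/2578 = 50.7%, the domestic pool 1059/2545 = 41.6% → the out-of-state pool
The domestic pool wins each department group but the out-of-state pool wins overall — the comparison reverses. The domestic pool's applicants skew toward Sciences, which has a lower base rate.

No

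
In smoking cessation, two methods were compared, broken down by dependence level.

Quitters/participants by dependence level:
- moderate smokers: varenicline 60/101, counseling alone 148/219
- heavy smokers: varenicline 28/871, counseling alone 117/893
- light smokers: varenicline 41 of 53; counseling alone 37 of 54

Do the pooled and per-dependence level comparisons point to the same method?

Moderate smokers: varenicline 60/101 = 59.4%, counseling alone 148/219 = 67.6% → counseling alone
Heavy smokers: varenicline 28/871 = 3.2%, counseling alone 117/893 = 13.1% → counseling alone
Light smokers: varenicline 41/53 = 77.4%, counseling alone 37/54 = 68.5% → varenicline
Overall: varenicline 129/1025 = 12.6%, counseling alone 302/1166 = 25.9% → counseling alone
Neither sweeps: varenicline wins 1 of 3 groups, counseling alone wins 2. Counseling alone wins overall but not every group — no Simpson reversal.

No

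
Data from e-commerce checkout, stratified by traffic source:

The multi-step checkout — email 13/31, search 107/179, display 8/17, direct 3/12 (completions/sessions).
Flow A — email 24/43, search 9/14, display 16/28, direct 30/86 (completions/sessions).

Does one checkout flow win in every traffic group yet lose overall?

Email: the multi-step checkout 13/31 = 41.9%, Flow A 24/43 = 55.8% → Flow A
Search: the multi-step checkout 107/179 = 59.8%, Flow A 9/14 = 64.3% → Flow A
Display: the multi-step checkout 8/17 = 47.1%, Flow A 16/28 = 57.1% → Flow A
Direct: the multi-step checkout 3/12 = 25.0%, Flow A 30/86 = 34.9% → Flow A
Overall: the multi-step checkout 131/239 = 54.8%, Flow A 79/171 = 46.2% → the multi-step checkout
Flow A wins each traffic group but the multi-step checkout wins overall — the comparison reverses. Flow A's sessions skew toward direct, which has a lower base rate.

Yes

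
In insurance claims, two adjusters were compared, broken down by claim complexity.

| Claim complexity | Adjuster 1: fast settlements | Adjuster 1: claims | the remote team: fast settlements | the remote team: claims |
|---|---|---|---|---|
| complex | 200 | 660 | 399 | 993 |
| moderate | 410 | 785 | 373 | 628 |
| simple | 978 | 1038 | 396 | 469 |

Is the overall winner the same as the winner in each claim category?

Complex: Adjuster 1 200/660 = 30.3%, the remote team 399/993 = 40.2% → the remote team
Moderate: Adjuster 1 410/785 = 52.2%, the remote team 373/628 = 59.4% → the remote team
Simple: Adjuster 1 978/1038 = 94.2%, the remote team 396/469 = 84.4% → Adjuster 1
Overall: Adjuster 1 1588/2483 = 64.0%, the remote team 1168/2090 = 55.9% → Adjuster 1
Neither sweeps: Adjuster 1 wins 1 of 3 groups, the remote team wins 2. Adjuster 1 wins overall but not every group — no Simpson reversal.

No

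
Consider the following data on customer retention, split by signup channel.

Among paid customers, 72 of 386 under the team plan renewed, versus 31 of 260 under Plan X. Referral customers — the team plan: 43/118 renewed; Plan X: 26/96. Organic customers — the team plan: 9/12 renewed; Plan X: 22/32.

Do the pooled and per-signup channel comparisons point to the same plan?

Yes

Paid: the team plan 72/386 = 18.7%, Plan X 31/260 = 11.9% → the team plan
Referral: the team plan 43/118 = 36.4%, Plan X 26/96 = 27.1% → the team plan
Organic: the team plan 9/12 = 75.0%, Plan X 22/32 = 68.8% → the team plan
Overall: the team plan 124/516 = 24.0%, Plan X 79/388 = 20.4% → the team plan
The team plan wins overall and in every signup group — no reversal.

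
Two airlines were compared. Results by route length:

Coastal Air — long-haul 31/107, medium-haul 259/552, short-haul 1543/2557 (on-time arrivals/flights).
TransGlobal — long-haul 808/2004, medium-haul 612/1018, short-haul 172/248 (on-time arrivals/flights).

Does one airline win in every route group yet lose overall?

Long-haul: Coastal Air 31/107 = 29.0%, TransGlobal 808/2004 = 40.3% → TransGlobal
Medium-haul: Coastal Air 259/552 = 46.9%, TransGlobal 612/1018 = 60.1% → TransGlobal
Short-haul: Coastal Air 1543/2557 = 60.3%, TransGlobal 172/248 = 69.4% → TransGlobal
Overall: Coastal Air 1833/3216 = 57.0%, TransGlobal 1592/3270 = 48.7% → Coastal Air
TransGlobal wins each route group but Coastal Air wins overall — the comparison reverses. TransGlobal's flights skew toward long-haul, which has a lower base rate.

Yes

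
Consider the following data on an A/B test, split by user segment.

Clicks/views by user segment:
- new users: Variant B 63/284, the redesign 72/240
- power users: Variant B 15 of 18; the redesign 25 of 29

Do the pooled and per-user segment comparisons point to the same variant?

Yes

New users: Variant B 63/284 = 22.2%, the redesign 72/240 = 30.0% → the redesign
Power users: Variant B 15/18 = 83.3%, the redesign 25/29 = 86.2% → the redesign
Overall: Variant B 78/302 = 25.8%, the redesign 97/269 = 36.1% → the redesign
The redesign wins overall and in every user group — no reversal.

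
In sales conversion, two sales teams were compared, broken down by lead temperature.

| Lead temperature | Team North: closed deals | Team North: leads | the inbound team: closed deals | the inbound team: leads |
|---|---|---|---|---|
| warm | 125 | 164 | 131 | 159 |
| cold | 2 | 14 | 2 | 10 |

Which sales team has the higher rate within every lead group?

Warm: Team North 125/164 = 76.2%, the inbound team 131/159 = 82.4% → the inbound team
Cold: Team North 2/14 = 14.3%, the inbound team 2/10 = 20.0% → the inbound team
The inbound team has the higher rate in both groups.

the inbound team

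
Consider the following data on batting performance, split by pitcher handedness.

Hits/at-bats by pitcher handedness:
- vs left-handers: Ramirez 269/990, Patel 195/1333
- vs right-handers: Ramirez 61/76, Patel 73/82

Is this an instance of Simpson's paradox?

Vs left-handers: Ramirez 269/990 = 27.2%, Patel 195/1333 = 14.6% → Ramirez
Vs right-handers: Ramirez 61/76 = 80.3%, Patel 73/82 = 89.0% → Patel
Overall: Ramirez 330/1066 = 31.0%, Patel 268/1415 = 18.9% → Ramirez
Neither sweeps: Ramirez wins 1 of 2 groups, Patel wins 1. Ramirez wins overall but not every group — no Simpson reversal.

No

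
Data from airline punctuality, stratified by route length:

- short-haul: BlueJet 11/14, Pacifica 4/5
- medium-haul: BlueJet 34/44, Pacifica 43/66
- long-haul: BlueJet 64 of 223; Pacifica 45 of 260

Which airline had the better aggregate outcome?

Short-haul: BlueJet 11/14 = 78.6%, Pacifica 4/5 = 80.0% → Pacifica
Medium-haul: BlueJet 34/44 = 77.3%, Pacifica 43/66 = 65.2% → BlueJet
Long-haul: BlueJet 64/223 = 28.7%, Pacifica 45/260 = 17.3% → BlueJet
Overall: BlueJet 109/281 = 38.8%, Pacifica 92/331 = 27.8% → BlueJet
(Neither sweeps every route group, but BlueJet has the higher pooled rate.)

BlueJet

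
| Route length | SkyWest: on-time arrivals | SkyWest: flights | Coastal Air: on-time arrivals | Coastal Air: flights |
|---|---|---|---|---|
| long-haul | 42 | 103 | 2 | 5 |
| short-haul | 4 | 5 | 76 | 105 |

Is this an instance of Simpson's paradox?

Long-haul: SkyWest 42/103 = 40.8%, Coastal Air 2/5 = 40.0% → SkyWest
Short-haul: SkyWest 4/5 = 80.0%, Coastal Air 76/105 = 72.4% → SkyWest
Overall: SkyWest 46/108 = 42.6%, Coastal Air 78/110 = 70.9% → Coastal Air
SkyWest wins each route group but Coastal Air wins overall — the comparison reverses. SkyWest's flights skew toward long-haul, which has a lower base rate.

Yes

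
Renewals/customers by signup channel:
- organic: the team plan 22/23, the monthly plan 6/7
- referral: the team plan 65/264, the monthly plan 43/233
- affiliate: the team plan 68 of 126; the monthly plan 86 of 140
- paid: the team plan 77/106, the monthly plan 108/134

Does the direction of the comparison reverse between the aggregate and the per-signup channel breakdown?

No

Organic: the team plan 22/23 = 95.7%, the monthly plan 6/7 = 85.7% → the team plan
Referral: the team plan 65/264 = 24.6%, the monthly plan 43/233 = 18.5% → the team plan
Affiliate: the team plan 68/126 = 54.0%, the monthly plan 86/140 = 61.4% → the monthly plan
Paid: the team plan 77/106 = 72.6%, the monthly plan 108/134 = 80.6% → the monthly plan
Overall: the team plan 232/519 = 44.7%, the monthly plan 243/514 = 47.3% → the monthly plan
Neither sweeps: the team plan wins 2 of 4 groups, the monthly plan wins 2. The monthly plan wins overall but not every group — no Simpson reversal.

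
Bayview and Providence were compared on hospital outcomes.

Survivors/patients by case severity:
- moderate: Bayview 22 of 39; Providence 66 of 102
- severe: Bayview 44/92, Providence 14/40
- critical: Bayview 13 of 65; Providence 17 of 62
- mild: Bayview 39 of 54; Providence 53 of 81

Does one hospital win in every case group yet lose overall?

No

Moderate: Bayview 22/39 = 56.4%, Providence 66/102 = 64.7% → Providence
Severe: Bayview 44/92 = 47.8%, Providence 14/40 = 35.0% → Bayview
Critical: Bayview 13/65 = 20.0%, Providence 17/62 = 27.4% → Providence
Mild: Bayview 39/54 = 72.2%, Providence 53/81 = 65.4% → Bayview
Overall: Bayview 118/250 = 47.2%, Providence 150/285 = 52.6% → Providence
Neither sweeps: Bayview wins 2 of 4 groups, Providence wins 2. Providence wins overall but not every group — no Simpson reversal.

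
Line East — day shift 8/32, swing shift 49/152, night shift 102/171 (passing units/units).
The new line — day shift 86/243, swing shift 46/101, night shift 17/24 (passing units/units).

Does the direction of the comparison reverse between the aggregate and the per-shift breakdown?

Day shift: Line East 8/32 = 25.0%, the new line 86/243 = 35.4% → the new line
Swing shift: Line East 49/152 = 32.2%, the new line 46/101 = 45.5% → the new line
Night shift: Line East 102/171 = 59.6%, the new line 17/24 = 70.8% → the new line
Overall: Line East 159/355 = 44.8%, the new line 149/368 = 40.5% → Line East
The new line wins each shift group but Line East wins overall — the comparison reverses. The new line's units skew toward day shift, which has a lower base rate.

Yes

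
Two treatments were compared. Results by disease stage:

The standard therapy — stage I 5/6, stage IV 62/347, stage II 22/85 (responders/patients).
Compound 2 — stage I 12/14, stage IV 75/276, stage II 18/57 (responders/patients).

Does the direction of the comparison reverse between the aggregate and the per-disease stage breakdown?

Stage I: the standard therapy 5/6 = 83.3%, Compound 2 12/14 = 85.7% → Compound 2
Stage IV: the standard therapy 62/347 = 17.9%, Compound 2 75/276 = 27.2% → Compound 2
Stage II: the standard therapy 22/85 = 25.9%, Compound 2 18/57 = 31.6% → Compound 2
Overall: the standard therapy 89/438 = 20.3%, Compound 2 105/347 = 30.3% → Compound 2
Compound 2 wins overall and in every disease group — no reversal.

No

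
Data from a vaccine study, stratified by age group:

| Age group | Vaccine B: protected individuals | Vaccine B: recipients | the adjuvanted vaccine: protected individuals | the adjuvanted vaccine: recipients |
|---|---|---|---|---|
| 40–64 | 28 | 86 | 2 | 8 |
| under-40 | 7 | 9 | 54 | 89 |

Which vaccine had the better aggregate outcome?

40–64: Vaccine B 28/86 = 32.6%, the adjuvanted vaccine 2/8 = 25.0% → Vaccine B
Under-40: Vaccine B 7/9 = 77.8%, the adjuvanted vaccine 54/89 = 60.7% → Vaccine B
Overall: Vaccine B 35/95 = 36.8%, the adjuvanted vaccine 56/97 = 57.7% → the adjuvanted vaccine
(Vaccine B wins every age group but the adjuvanted vaccine wins overall — Vaccine B's recipients skew toward the low-rate 40–64 group.)

the adjuvanted vaccine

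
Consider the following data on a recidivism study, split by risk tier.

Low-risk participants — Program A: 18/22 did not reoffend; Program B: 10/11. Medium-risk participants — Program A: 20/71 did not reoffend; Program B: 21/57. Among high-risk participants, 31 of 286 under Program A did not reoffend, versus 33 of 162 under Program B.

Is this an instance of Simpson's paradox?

No

Low-risk: Program A 18/22 = 81.8%, Program B 10/11 = 90.9% → Program B
Medium-risk: Program A 20/71 = 28.2%, Program B 21/57 = 36.8% → Program B
High-risk: Program A 31/286 = 10.8%, Program B 33/162 = 20.4% → Program B
Overall: Program A 69/379 = 18.2%, Program B 64/230 = 27.8% → Program B
Program B wins overall and in every risk group — no reversal.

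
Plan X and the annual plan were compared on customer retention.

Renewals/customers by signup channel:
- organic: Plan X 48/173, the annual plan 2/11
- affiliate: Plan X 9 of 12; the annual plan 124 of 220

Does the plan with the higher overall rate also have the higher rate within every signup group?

No

Organic: Plan X 48/173 = 27.7%, the annual plan 2/11 = 18.2% → Plan X
Affiliate: Plan X 9/12 = 75.0%, the annual plan 124/220 = 56.4% → Plan X
Overall: Plan X 57/185 = 30.8%, the annual plan 126/231 = 54.5% → the annual plan
Plan X wins each signup group but the annual plan wins overall — the comparison reverses. Plan X's customers skew toward organic, which has a lower base rate.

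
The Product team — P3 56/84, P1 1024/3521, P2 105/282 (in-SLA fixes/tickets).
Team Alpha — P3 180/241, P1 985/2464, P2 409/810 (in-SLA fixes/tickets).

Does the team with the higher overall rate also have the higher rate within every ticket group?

Yes

P3: the Product team 56/84 = 66.7%, Team Alpha 180/241 = 74.7% → Team Alpha
P1: the Product team 1024/3521 = 29.1%, Team Alpha 985/2464 = 40.0% → Team Alpha
P2: the Product team 105/282 = 37.2%, Team Alpha 409/810 = 50.5% → Team Alpha
Overall: the Product team 1185/3887 = 30.5%, Team Alpha 1574/3515 = 44.8% → Team Alpha
Team Alpha wins overall and in every ticket group — no reversal.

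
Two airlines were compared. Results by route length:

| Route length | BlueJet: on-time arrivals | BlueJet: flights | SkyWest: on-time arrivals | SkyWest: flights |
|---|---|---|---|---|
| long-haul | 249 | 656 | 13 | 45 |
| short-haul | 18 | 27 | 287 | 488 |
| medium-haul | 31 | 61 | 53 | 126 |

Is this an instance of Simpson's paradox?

Long-haul: BlueJet 249/656 = 38.0%, SkyWest 13/45 = 28.9% → BlueJet
Short-haul: BlueJet 18/27 = 66.7%, SkyWest 287/488 = 58.8% → BlueJet
Medium-haul: BlueJet 31/61 = 50.8%, SkyWest 53/126 = 42.1% → BlueJet
Overall: BlueJet 298/744 = 40.1%, SkyWest 353/659 = 53.6% → SkyWest
BlueJet wins each route group but SkyWest wins overall — the comparison reverses. BlueJet's flights skew toward long-haul, which has a lower base rate.

Yes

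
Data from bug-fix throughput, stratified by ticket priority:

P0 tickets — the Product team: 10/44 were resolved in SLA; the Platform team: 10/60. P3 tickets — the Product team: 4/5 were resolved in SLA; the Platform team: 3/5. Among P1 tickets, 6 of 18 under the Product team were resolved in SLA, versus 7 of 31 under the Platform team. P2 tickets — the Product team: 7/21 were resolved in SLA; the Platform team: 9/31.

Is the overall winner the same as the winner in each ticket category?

Yes

P0: the Product team 10/44 = 22.7%, the Platform team 10/60 = 16.7% → the Product team
P3: the Product team 4/5 = 80.0%, the Platform team 3/5 = 60.0% → the Product team
P1: the Product team 6/18 = 33.3%, the Platform team 7/31 = 22.6% → the Product team
P2: the Product team 7/21 = 33.3%, the Platform team 9/31 = 29.0% → the Product team
Overall: the Product team 27/88 = 30.7%, the Platform team 29/127 = 22.8% → the Product team
The Product team wins overall and in every ticket group — no reversal.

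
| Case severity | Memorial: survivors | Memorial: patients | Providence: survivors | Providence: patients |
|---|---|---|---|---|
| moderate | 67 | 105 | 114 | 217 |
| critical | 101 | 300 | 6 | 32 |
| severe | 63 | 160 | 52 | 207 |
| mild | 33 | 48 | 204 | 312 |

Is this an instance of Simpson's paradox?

Yes

Moderate: Memorial 67/105 = 63.8%, Providence 114/217 = 52.5% → Memorial
Critical: Memorial 101/300 = 33.7%, Providence 6/32 = 18.8% → Memorial
Severe: Memorial 63/160 = 39.4%, Providence 52/207 = 25.1% → Memorial
Mild: Memorial 33/48 = 68.8%, Providence 204/312 = 65.4% → Memorial
Overall: Memorial 264/613 = 43.1%, Providence 376/768 = 49.0% → Providence
Memorial wins each case group but Providence wins overall — the comparison reverses. Memorial's patients skew toward critical, which has a lower base rate.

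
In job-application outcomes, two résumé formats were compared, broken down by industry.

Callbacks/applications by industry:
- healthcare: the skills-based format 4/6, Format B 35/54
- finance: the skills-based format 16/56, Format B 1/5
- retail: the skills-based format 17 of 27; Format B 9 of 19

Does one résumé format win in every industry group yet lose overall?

Healthcare: the skills-based format 4/6 = 66.7%, Format B 35/54 = 64.8% → the skills-based format
Finance: the skills-based format 16/56 = 28.6%, Format B 1/5 = 20.0% → the skills-based format
Retail: the skills-based format 17/27 = 63.0%, Format B 9/19 = 47.4% → the skills-based format
Overall: the skills-based format 37/89 = 41.6%, Format B 45/78 = 57.7% → Format B
The skills-based format wins each industry group but Format B wins overall — the comparison reverses. The skills-based format's applications skew toward finance, which has a lower base rate.

Yes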